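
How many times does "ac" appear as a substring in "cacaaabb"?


Searching for "ac" in "cacaaabb"
Scanning each position:
  Position 0: "ca" => no
  Position 1: "ac" => MATCH
  Position 2: "ca" => no
  Position 3: "aa" => no
  Position 4: "aa" => no
  Position 5: "ab" => no
  Position 6: "bb" => no
Total occurrences: 1

1


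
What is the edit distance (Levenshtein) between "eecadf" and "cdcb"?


Computing edit distance: "eecadf" -> "cdcb"
DP table:
           c    d    c    b
      0    1    2    3    4
  e   1    1    2    3    4
  e   2    2    2    3    4
  c   3    2    3    2    3
  a   4    3    3    3    3
  d   5    4    3    4    4
  f   6    5    4    4    5
Edit distance = dp[6][4] = 5

5


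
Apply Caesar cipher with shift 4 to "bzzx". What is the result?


Caesar cipher: shift "bzzx" by 4
  'b' (pos 1) + 4 = pos 5 = 'f'
  'z' (pos 25) + 4 = pos 3 = 'd'
  'z' (pos 25) + 4 = pos 3 = 'd'
  'x' (pos 23) + 4 = pos 1 = 'b'
Result: fddb

fddb


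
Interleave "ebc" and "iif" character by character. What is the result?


Interleaving "ebc" and "iif":
  Position 0: 'e' from first, 'i' from second => "ei"
  Position 1: 'b' from first, 'i' from second => "bi"
  Position 2: 'c' from first, 'f' from second => "cf"
Result: eibicf

eibicf


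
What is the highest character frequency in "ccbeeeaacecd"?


Input: ccbeeeaacecd
Character counts:
  'a': 2
  'b': 1
  'c': 4
  'd': 1
  'e': 4
Maximum frequency: 4

4


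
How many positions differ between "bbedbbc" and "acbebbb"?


Comparing "bbedbbc" and "acbebbb" position by position:
  Position 0: 'b' vs 'a' => DIFFER
  Position 1: 'b' vs 'c' => DIFFER
  Position 2: 'e' vs 'b' => DIFFER
  Position 3: 'd' vs 'e' => DIFFER
  Position 4: 'b' vs 'b' => same
  Position 5: 'b' vs 'b' => same
  Position 6: 'c' vs 'b' => DIFFER
Positions that differ: 5

5


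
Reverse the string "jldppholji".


Input: jldppholji
Reading characters right to left:
  Position 9: 'i'
  Position 8: 'j'
  Position 7: 'l'
  Position 6: 'o'
  Position 5: 'h'
  Position 4: 'p'
  Position 3: 'p'
  Position 2: 'd'
  Position 1: 'l'
  Position 0: 'j'
Reversed: ijlohppdlj

ijlohppdlj


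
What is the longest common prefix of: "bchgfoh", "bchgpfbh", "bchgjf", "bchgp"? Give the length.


Words: bchgfoh, bchgpfbh, bchgjf, bchgp
  Position 0: all 'b' => match
  Position 1: all 'c' => match
  Position 2: all 'h' => match
  Position 3: all 'g' => match
  Position 4: ('f', 'p', 'j', 'p') => mismatch, stop
LCP = "bchg" (length 4)

4


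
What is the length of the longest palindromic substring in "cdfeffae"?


Input: "cdfeffae"
Checking substrings for palindromes:
  [2:5] "fef" (len 3) => palindrome
  [4:6] "ff" (len 2) => palindrome
Longest palindromic substring: "fef" with length 3

3


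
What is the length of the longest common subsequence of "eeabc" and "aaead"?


LCS of "eeabc" and "aaead"
DP table:
           a    a    e    a    d
      0    0    0    0    0    0
  e   0    0    0    1    1    1
  e   0    0    0    1    1    1
  a   0    1    1    1    2    2
  b   0    1    1    1    2    2
  c   0    1    1    1    2    2
LCS length = dp[5][5] = 2

2


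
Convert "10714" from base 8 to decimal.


Input: "10714" in base 8
Positional expansion:
  Digit '1' (value 1) x 8^4 = 4096
  Digit '0' (value 0) x 8^3 = 0
  Digit '7' (value 7) x 8^2 = 448
  Digit '1' (value 1) x 8^1 = 8
  Digit '4' (value 4) x 8^0 = 4
Sum = 4556

4556


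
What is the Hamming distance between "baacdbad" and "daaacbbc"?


Comparing "baacdbad" and "daaacbbc" position by position:
  Position 0: 'b' vs 'd' => differ
  Position 1: 'a' vs 'a' => same
  Position 2: 'a' vs 'a' => same
  Position 3: 'c' vs 'a' => differ
  Position 4: 'd' vs 'c' => differ
  Position 5: 'b' vs 'b' => same
  Position 6: 'a' vs 'b' => differ
  Position 7: 'd' vs 'c' => differ
Total differences (Hamming distance): 5

5


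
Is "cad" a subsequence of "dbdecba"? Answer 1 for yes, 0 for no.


Check if "cad" is a subsequence of "dbdecba"
Greedy scan:
  Position 0 ('d'): no match needed
  Position 1 ('b'): no match needed
  Position 2 ('d'): no match needed
  Position 3 ('e'): no match needed
  Position 4 ('c'): matches sub[0] = 'c'
  Position 5 ('b'): no match needed
  Position 6 ('a'): matches sub[1] = 'a'
Only matched 2/3 characters => not a subsequence

0


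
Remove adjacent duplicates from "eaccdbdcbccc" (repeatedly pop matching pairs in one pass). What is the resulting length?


Input: eaccdbdcbccc
Stack-based adjacent duplicate removal:
  Read 'e': push. Stack: e
  Read 'a': push. Stack: ea
  Read 'c': push. Stack: eac
  Read 'c': matches stack top 'c' => pop. Stack: ea
  Read 'd': push. Stack: ead
  Read 'b': push. Stack: eadb
  Read 'd': push. Stack: eadbd
  Read 'c': push. Stack: eadbdc
  Read 'b': push. Stack: eadbdcb
  Read 'c': push. Stack: eadbdcbc
  Read 'c': matches stack top 'c' => pop. Stack: eadbdcb
  Read 'c': push. Stack: eadbdcbc
Final stack: "eadbdcbc" (length 8)

8


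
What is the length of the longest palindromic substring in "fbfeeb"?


Input: "fbfeeb"
Checking substrings for palindromes:
  [0:3] "fbf" (len 3) => palindrome
  [3:5] "ee" (len 2) => palindrome
Longest palindromic substring: "fbf" with length 3

3


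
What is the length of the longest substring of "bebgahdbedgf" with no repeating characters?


Input: "bebgahdbedgf"
Sliding window (track last position of each char):
  Position 0 ('b'): window [0,0] length 1 -- new best
  Position 1 ('e'): window [0,1] length 2 -- new best
  Position 2 ('b'): repeat (last at 0), move window start to 1
  Position 2 ('b'): window [1,2] length 2
  Position 3 ('g'): window [1,3] length 3 -- new best
  Position 4 ('a'): window [1,4] length 4 -- new best
  Position 5 ('h'): window [1,5] length 5 -- new best
  Position 6 ('d'): window [1,6] length 6 -- new best
  Position 7 ('b'): repeat (last at 2), move window start to 3
  Position 7 ('b'): window [3,7] length 5
  Position 8 ('e'): window [3,8] length 6
  Position 9 ('d'): repeat (last at 6), move window start to 7
  Position 9 ('d'): window [7,9] length 3
  Position 10 ('g'): window [7,10] length 4
  Position 11 ('f'): window [7,11] length 5
Longest substring with no repeats: "ebgahd" with length 6

6


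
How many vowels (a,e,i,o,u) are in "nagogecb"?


Input: nagogecb
Checking each character:
  'n' at position 0: consonant
  'a' at position 1: vowel (running total: 1)
  'g' at position 2: consonant
  'o' at position 3: vowel (running total: 2)
  'g' at position 4: consonant
  'e' at position 5: vowel (running total: 3)
  'c' at position 6: consonant
  'b' at position 7: consonant
Total vowels: 3

3


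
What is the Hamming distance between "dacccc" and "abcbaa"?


Comparing "dacccc" and "abcbaa" position by position:
  Position 0: 'd' vs 'a' => differ
  Position 1: 'a' vs 'b' => differ
  Position 2: 'c' vs 'c' => same
  Position 3: 'c' vs 'b' => differ
  Position 4: 'c' vs 'a' => differ
  Position 5: 'c' vs 'a' => differ
Total differences (Hamming distance): 5

5


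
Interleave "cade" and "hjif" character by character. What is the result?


Interleaving "cade" and "hjif":
  Position 0: 'c' from first, 'h' from second => "ch"
  Position 1: 'a' from first, 'j' from second => "aj"
  Position 2: 'd' from first, 'i' from second => "di"
  Position 3: 'e' from first, 'f' from second => "ef"
Result: chajdief

chajdief


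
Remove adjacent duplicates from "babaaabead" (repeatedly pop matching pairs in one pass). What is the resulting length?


Input: babaaabead
Stack-based adjacent duplicate removal:
  Read 'b': push. Stack: b
  Read 'a': push. Stack: ba
  Read 'b': push. Stack: bab
  Read 'a': push. Stack: baba
  Read 'a': matches stack top 'a' => pop. Stack: bab
  Read 'a': push. Stack: baba
  Read 'b': push. Stack: babab
  Read 'e': push. Stack: bababe
  Read 'a': push. Stack: bababea
  Read 'd': push. Stack: bababead
Final stack: "bababead" (length 8)

8


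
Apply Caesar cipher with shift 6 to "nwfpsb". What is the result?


Caesar cipher: shift "nwfpsb" by 6
  'n' (pos 13) + 6 = pos 19 = 't'
  'w' (pos 22) + 6 = pos 2 = 'c'
  'f' (pos 5) + 6 = pos 11 = 'l'
  'p' (pos 15) + 6 = pos 21 = 'v'
  's' (pos 18) + 6 = pos 24 = 'y'
  'b' (pos 1) + 6 = pos 7 = 'h'
Result: tclvyh

tclvyh


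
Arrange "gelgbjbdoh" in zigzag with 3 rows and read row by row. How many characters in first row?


Zigzag "gelgbjbdoh" into 3 rows:
Placing characters:
  'g' => row 0
  'e' => row 1
  'l' => row 2
  'g' => row 1
  'b' => row 0
  'j' => row 1
  'b' => row 2
  'd' => row 1
  'o' => row 0
  'h' => row 1
Rows:
  Row 0: "gbo"
  Row 1: "egjdh"
  Row 2: "lb"
First row length: 3

3


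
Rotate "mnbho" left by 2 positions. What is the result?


Input: "mnbho", rotate left by 2
First 2 characters: "mn"
Remaining characters: "bho"
Concatenate remaining + first: "bho" + "mn" = "bhomn"

bhomn


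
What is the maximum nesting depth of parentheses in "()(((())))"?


Input: "()(((())))"
Tracking depth:
  Position 0 '(': depth becomes 1
  Position 1 ')': depth becomes 0
  Position 2 '(': depth becomes 1
  Position 3 '(': depth becomes 2
  Position 4 '(': depth becomes 3
  Position 5 '(': depth becomes 4
  Position 6 ')': depth becomes 3
  Position 7 ')': depth becomes 2
  Position 8 ')': depth becomes 1
  Position 9 ')': depth becomes 0
Maximum depth reached: 4

4


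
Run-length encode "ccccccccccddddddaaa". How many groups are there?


Input: ccccccccccddddddaaa
Scanning for consecutive runs:
  Group 1: 'c' x 10 (positions 0-9)
  Group 2: 'd' x 6 (positions 10-15)
  Group 3: 'a' x 3 (positions 16-18)
Total groups: 3

3


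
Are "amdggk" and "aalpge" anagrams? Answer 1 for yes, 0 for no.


Strings: "amdggk", "aalpge"
Sorted first:  adggkm
Sorted second: aaeglp
Differ at position 1: 'd' vs 'a' => not anagrams

0


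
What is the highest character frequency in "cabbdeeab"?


Input: cabbdeeab
Character counts:
  'a': 2
  'b': 3
  'c': 1
  'd': 1
  'e': 2
Maximum frequency: 3

3


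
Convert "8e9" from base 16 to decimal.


Input: "8e9" in base 16
Positional expansion:
  Digit '8' (value 8) x 16^2 = 2048
  Digit 'e' (value 14) x 16^1 = 224
  Digit '9' (value 9) x 16^0 = 9
Sum = 2281

2281


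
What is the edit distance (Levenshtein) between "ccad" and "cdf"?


Computing edit distance: "ccad" -> "cdf"
DP table:
           c    d    f
      0    1    2    3
  c   1    0    1    2
  c   2    1    1    2
  a   3    2    2    2
  d   4    3    2    3
Edit distance = dp[4][3] = 3

3


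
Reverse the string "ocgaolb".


Input: ocgaolb
Reading characters right to left:
  Position 6: 'b'
  Position 5: 'l'
  Position 4: 'o'
  Position 3: 'a'
  Position 2: 'g'
  Position 1: 'c'
  Position 0: 'o'
Reversed: bloagco

bloagco


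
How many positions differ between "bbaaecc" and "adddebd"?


Comparing "bbaaecc" and "adddebd" position by position:
  Position 0: 'b' vs 'a' => DIFFER
  Position 1: 'b' vs 'd' => DIFFER
  Position 2: 'a' vs 'd' => DIFFER
  Position 3: 'a' vs 'd' => DIFFER
  Position 4: 'e' vs 'e' => same
  Position 5: 'c' vs 'b' => DIFFER
  Position 6: 'c' vs 'd' => DIFFER
Positions that differ: 6

6


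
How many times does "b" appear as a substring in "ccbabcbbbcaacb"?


Searching for "b" in "ccbabcbbbcaacb"
Scanning each position:
  Position 0: "c" => no
  Position 1: "c" => no
  Position 2: "b" => MATCH
  Position 3: "a" => no
  Position 4: "b" => MATCH
  Position 5: "c" => no
  Position 6: "b" => MATCH
  Position 7: "b" => MATCH
  Position 8: "b" => MATCH
  Position 9: "c" => no
  Position 10: "a" => no
  Position 11: "a" => no
  Position 12: "c" => no
  Position 13: "b" => MATCH
Total occurrences: 6

6


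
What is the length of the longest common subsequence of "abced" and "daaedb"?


LCS of "abced" and "daaedb"
DP table:
           d    a    a    e    d    b
      0    0    0    0    0    0    0
  a   0    0    1    1    1    1    1
  b   0    0    1    1    1    1    2
  c   0    0    1    1    1    1    2
  e   0    0    1    1    2    2    2
  d   0    1    1    1    2    3    3
LCS length = dp[5][6] = 3

3


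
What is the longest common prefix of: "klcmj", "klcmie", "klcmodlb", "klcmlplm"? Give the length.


Words: klcmj, klcmie, klcmodlb, klcmlplm
  Position 0: all 'k' => match
  Position 1: all 'l' => match
  Position 2: all 'c' => match
  Position 3: all 'm' => match
  Position 4: ('j', 'i', 'o', 'l') => mismatch, stop
LCP = "klcm" (length 4)

4


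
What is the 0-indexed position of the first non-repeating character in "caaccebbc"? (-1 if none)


Input: caaccebbc
Character frequencies:
  'a': 2
  'b': 2
  'c': 4
  'e': 1
Scanning left to right for freq == 1:
  Position 0 ('c'): freq=4, skip
  Position 1 ('a'): freq=2, skip
  Position 2 ('a'): freq=2, skip
  Position 3 ('c'): freq=4, skip
  Position 4 ('c'): freq=4, skip
  Position 5 ('e'): unique! => answer = 5

5


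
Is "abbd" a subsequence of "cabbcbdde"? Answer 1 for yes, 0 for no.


Check if "abbd" is a subsequence of "cabbcbdde"
Greedy scan:
  Position 0 ('c'): no match needed
  Position 1 ('a'): matches sub[0] = 'a'
  Position 2 ('b'): matches sub[1] = 'b'
  Position 3 ('b'): matches sub[2] = 'b'
  Position 4 ('c'): no match needed
  Position 5 ('b'): no match needed
  Position 6 ('d'): matches sub[3] = 'd'
  Position 7 ('d'): no match needed
  Position 8 ('e'): no match needed
All 4 characters matched => is a subsequence

1


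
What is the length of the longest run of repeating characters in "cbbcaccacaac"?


Input: "cbbcaccacaac"
Scanning for longest run:
  Position 1 ('b'): new char, reset run to 1
  Position 2 ('b'): continues run of 'b', length=2
  Position 3 ('c'): new char, reset run to 1
  Position 4 ('a'): new char, reset run to 1
  Position 5 ('c'): new char, reset run to 1
  Position 6 ('c'): continues run of 'c', length=2
  Position 7 ('a'): new char, reset run to 1
  Position 8 ('c'): new char, reset run to 1
  Position 9 ('a'): new char, reset run to 1
  Position 10 ('a'): continues run of 'a', length=2
  Position 11 ('c'): new char, reset run to 1
Longest run: 'b' with length 2

2


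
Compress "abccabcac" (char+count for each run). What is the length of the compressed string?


Input: abccabcac
Runs:
  'a' x 1 => "a1"
  'b' x 1 => "b1"
  'c' x 2 => "c2"
  'a' x 1 => "a1"
  'b' x 1 => "b1"
  'c' x 1 => "c1"
  'a' x 1 => "a1"
  'c' x 1 => "c1"
Compressed: "a1b1c2a1b1c1a1c1"
Compressed length: 16

16


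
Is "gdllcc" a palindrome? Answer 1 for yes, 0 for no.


Input: gdllcc
Reversed: cclldg
  Compare pos 0 ('g') with pos 5 ('c'): MISMATCH
  Compare pos 1 ('d') with pos 4 ('c'): MISMATCH
  Compare pos 2 ('l') with pos 3 ('l'): match
Result: not a palindrome

0


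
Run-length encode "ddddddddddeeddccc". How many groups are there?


Input: ddddddddddeeddccc
Scanning for consecutive runs:
  Group 1: 'd' x 10 (positions 0-9)
  Group 2: 'e' x 2 (positions 10-11)
  Group 3: 'd' x 2 (positions 12-13)
  Group 4: 'c' x 3 (positions 14-16)
Total groups: 4

4


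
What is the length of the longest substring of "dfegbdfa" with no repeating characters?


Input: "dfegbdfa"
Sliding window (track last position of each char):
  Position 0 ('d'): window [0,0] length 1 -- new best
  Position 1 ('f'): window [0,1] length 2 -- new best
  Position 2 ('e'): window [0,2] length 3 -- new best
  Position 3 ('g'): window [0,3] length 4 -- new best
  Position 4 ('b'): window [0,4] length 5 -- new best
  Position 5 ('d'): repeat (last at 0), move window start to 1
  Position 5 ('d'): window [1,5] length 5
  Position 6 ('f'): repeat (last at 1), move window start to 2
  Position 6 ('f'): window [2,6] length 5
  Position 7 ('a'): window [2,7] length 6 -- new best
Longest substring with no repeats: "egbdfa" with length 6

6


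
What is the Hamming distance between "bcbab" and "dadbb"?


Comparing "bcbab" and "dadbb" position by position:
  Position 0: 'b' vs 'd' => differ
  Position 1: 'c' vs 'a' => differ
  Position 2: 'b' vs 'd' => differ
  Position 3: 'a' vs 'b' => differ
  Position 4: 'b' vs 'b' => same
Total differences (Hamming distance): 4

4


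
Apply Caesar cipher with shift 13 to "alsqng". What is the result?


Caesar cipher: shift "alsqng" by 13
  'a' (pos 0) + 13 = pos 13 = 'n'
  'l' (pos 11) + 13 = pos 24 = 'y'
  's' (pos 18) + 13 = pos 5 = 'f'
  'q' (pos 16) + 13 = pos 3 = 'd'
  'n' (pos 13) + 13 = pos 0 = 'a'
  'g' (pos 6) + 13 = pos 19 = 't'
Result: nyfdat

nyfdat


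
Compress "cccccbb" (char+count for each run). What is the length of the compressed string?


Input: cccccbb
Runs:
  'c' x 5 => "c5"
  'b' x 2 => "b2"
Compressed: "c5b2"
Compressed length: 4

4


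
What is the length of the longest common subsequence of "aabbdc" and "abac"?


LCS of "aabbdc" and "abac"
DP table:
           a    b    a    c
      0    0    0    0    0
  a   0    1    1    1    1
  a   0    1    1    2    2
  b   0    1    2    2    2
  b   0    1    2    2    2
  d   0    1    2    2    2
  c   0    1    2    2    3
LCS length = dp[6][4] = 3

3


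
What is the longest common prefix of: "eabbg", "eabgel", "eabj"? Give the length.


Words: eabbg, eabgel, eabj
  Position 0: all 'e' => match
  Position 1: all 'a' => match
  Position 2: all 'b' => match
  Position 3: ('b', 'g', 'j') => mismatch, stop
LCP = "eab" (length 3)

3


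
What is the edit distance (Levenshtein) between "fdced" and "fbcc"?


Computing edit distance: "fdced" -> "fbcc"
DP table:
           f    b    c    c
      0    1    2    3    4
  f   1    0    1    2    3
  d   2    1    1    2    3
  c   3    2    2    1    2
  e   4    3    3    2    2
  d   5    4    4    3    3
Edit distance = dp[5][4] = 3

3


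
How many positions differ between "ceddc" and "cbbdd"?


Comparing "ceddc" and "cbbdd" position by position:
  Position 0: 'c' vs 'c' => same
  Position 1: 'e' vs 'b' => DIFFER
  Position 2: 'd' vs 'b' => DIFFER
  Position 3: 'd' vs 'd' => same
  Position 4: 'c' vs 'd' => DIFFER
Positions that differ: 3

3


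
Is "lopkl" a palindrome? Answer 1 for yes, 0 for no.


Input: lopkl
Reversed: lkpol
  Compare pos 0 ('l') with pos 4 ('l'): match
  Compare pos 1 ('o') with pos 3 ('k'): MISMATCH
Result: not a palindrome

0


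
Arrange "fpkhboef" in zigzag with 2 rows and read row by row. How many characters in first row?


Zigzag "fpkhboef" into 2 rows:
Placing characters:
  'f' => row 0
  'p' => row 1
  'k' => row 0
  'h' => row 1
  'b' => row 0
  'o' => row 1
  'e' => row 0
  'f' => row 1
Rows:
  Row 0: "fkbe"
  Row 1: "phof"
First row length: 4

4


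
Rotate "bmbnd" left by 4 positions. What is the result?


Input: "bmbnd", rotate left by 4
First 4 characters: "bmbn"
Remaining characters: "d"
Concatenate remaining + first: "d" + "bmbn" = "dbmbn"

dbmbn


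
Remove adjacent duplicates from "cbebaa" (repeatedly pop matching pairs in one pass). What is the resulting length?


Input: cbebaa
Stack-based adjacent duplicate removal:
  Read 'c': push. Stack: c
  Read 'b': push. Stack: cb
  Read 'e': push. Stack: cbe
  Read 'b': push. Stack: cbeb
  Read 'a': push. Stack: cbeba
  Read 'a': matches stack top 'a' => pop. Stack: cbeb
Final stack: "cbeb" (length 4)

4


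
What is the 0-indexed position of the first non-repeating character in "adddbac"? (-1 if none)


Input: adddbac
Character frequencies:
  'a': 2
  'b': 1
  'c': 1
  'd': 3
Scanning left to right for freq == 1:
  Position 0 ('a'): freq=2, skip
  Position 1 ('d'): freq=3, skip
  Position 2 ('d'): freq=3, skip
  Position 3 ('d'): freq=3, skip
  Position 4 ('b'): unique! => answer = 4

4


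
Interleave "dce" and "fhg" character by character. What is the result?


Interleaving "dce" and "fhg":
  Position 0: 'd' from first, 'f' from second => "df"
  Position 1: 'c' from first, 'h' from second => "ch"
  Position 2: 'e' from first, 'g' from second => "eg"
Result: dfcheg

dfcheg


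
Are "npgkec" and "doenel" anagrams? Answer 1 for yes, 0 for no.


Strings: "npgkec", "doenel"
Sorted first:  cegknp
Sorted second: deelno
Differ at position 0: 'c' vs 'd' => not anagrams

0


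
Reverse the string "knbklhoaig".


Input: knbklhoaig
Reading characters right to left:
  Position 9: 'g'
  Position 8: 'i'
  Position 7: 'a'
  Position 6: 'o'
  Position 5: 'h'
  Position 4: 'l'
  Position 3: 'k'
  Position 2: 'b'
  Position 1: 'n'
  Position 0: 'k'
Reversed: giaohlkbnk

giaohlkbnk


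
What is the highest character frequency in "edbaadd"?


Input: edbaadd
Character counts:
  'a': 2
  'b': 1
  'd': 3
  'e': 1
Maximum frequency: 3

3


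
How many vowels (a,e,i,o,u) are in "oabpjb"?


Input: oabpjb
Checking each character:
  'o' at position 0: vowel (running total: 1)
  'a' at position 1: vowel (running total: 2)
  'b' at position 2: consonant
  'p' at position 3: consonant
  'j' at position 4: consonant
  'b' at position 5: consonant
Total vowels: 2

2


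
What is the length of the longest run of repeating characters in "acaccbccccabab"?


Input: "acaccbccccabab"
Scanning for longest run:
  Position 1 ('c'): new char, reset run to 1
  Position 2 ('a'): new char, reset run to 1
  Position 3 ('c'): new char, reset run to 1
  Position 4 ('c'): continues run of 'c', length=2
  Position 5 ('b'): new char, reset run to 1
  Position 6 ('c'): new char, reset run to 1
  Position 7 ('c'): continues run of 'c', length=2
  Position 8 ('c'): continues run of 'c', length=3
  Position 9 ('c'): continues run of 'c', length=4
  Position 10 ('a'): new char, reset run to 1
  Position 11 ('b'): new char, reset run to 1
  Position 12 ('a'): new char, reset run to 1
  Position 13 ('b'): new char, reset run to 1
Longest run: 'c' with length 4

4


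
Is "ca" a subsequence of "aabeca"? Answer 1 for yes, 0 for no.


Check if "ca" is a subsequence of "aabeca"
Greedy scan:
  Position 0 ('a'): no match needed
  Position 1 ('a'): no match needed
  Position 2 ('b'): no match needed
  Position 3 ('e'): no match needed
  Position 4 ('c'): matches sub[0] = 'c'
  Position 5 ('a'): matches sub[1] = 'a'
All 2 characters matched => is a subsequence

1


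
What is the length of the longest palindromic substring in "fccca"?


Input: "fccca"
Checking substrings for palindromes:
  [1:4] "ccc" (len 3) => palindrome
  [1:3] "cc" (len 2) => palindrome
  [2:4] "cc" (len 2) => palindrome
Longest palindromic substring: "ccc" with length 3

3


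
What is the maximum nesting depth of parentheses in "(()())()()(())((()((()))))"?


Input: "(()())()()(())((()((()))))"
Tracking depth:
  Position 0 '(': depth becomes 1
  Position 1 '(': depth becomes 2
  Position 2 ')': depth becomes 1
  Position 3 '(': depth becomes 2
  Position 4 ')': depth becomes 1
  Position 5 ')': depth becomes 0
  Position 6 '(': depth becomes 1
  Position 7 ')': depth becomes 0
  Position 8 '(': depth becomes 1
  Position 9 ')': depth becomes 0
  Position 10 '(': depth becomes 1
  Position 11 '(': depth becomes 2
  Position 12 ')': depth becomes 1
  Position 13 ')': depth becomes 0
  Position 14 '(': depth becomes 1
  Position 15 '(': depth becomes 2
  Position 16 '(': depth becomes 3
  Position 17 ')': depth becomes 2
  Position 18 '(': depth becomes 3
  Position 19 '(': depth becomes 4
  Position 20 '(': depth becomes 5
  Position 21 ')': depth becomes 4
  Position 22 ')': depth becomes 3
  Position 23 ')': depth becomes 2
  Position 24 ')': depth becomes 1
  Position 25 ')': depth becomes 0
Maximum depth reached: 5

5


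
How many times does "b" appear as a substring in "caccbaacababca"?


Searching for "b" in "caccbaacababca"
Scanning each position:
  Position 0: "c" => no
  Position 1: "a" => no
  Position 2: "c" => no
  Position 3: "c" => no
  Position 4: "b" => MATCH
  Position 5: "a" => no
  Position 6: "a" => no
  Position 7: "c" => no
  Position 8: "a" => no
  Position 9: "b" => MATCH
  Position 10: "a" => no
  Position 11: "b" => MATCH
  Position 12: "c" => no
  Position 13: "a" => no
Total occurrences: 3

3


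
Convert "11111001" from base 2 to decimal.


Input: "11111001" in base 2
Positional expansion:
  Digit '1' (value 1) x 2^7 = 128
  Digit '1' (value 1) x 2^6 = 64
  Digit '1' (value 1) x 2^5 = 32
  Digit '1' (value 1) x 2^4 = 16
  Digit '1' (value 1) x 2^3 = 8
  Digit '0' (value 0) x 2^2 = 0
  Digit '0' (value 0) x 2^1 = 0
  Digit '1' (value 1) x 2^0 = 1
Sum = 249

249


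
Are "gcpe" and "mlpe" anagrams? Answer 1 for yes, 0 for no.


Strings: "gcpe", "mlpe"
Sorted first:  cegp
Sorted second: elmp
Differ at position 0: 'c' vs 'e' => not anagrams

0


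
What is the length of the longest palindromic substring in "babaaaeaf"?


Input: "babaaaeaf"
Checking substrings for palindromes:
  [0:3] "bab" (len 3) => palindrome
  [1:4] "aba" (len 3) => palindrome
  [3:6] "aaa" (len 3) => palindrome
  [5:8] "aea" (len 3) => palindrome
  [3:5] "aa" (len 2) => palindrome
  [4:6] "aa" (len 2) => palindrome
Longest palindromic substring: "bab" with length 3

3


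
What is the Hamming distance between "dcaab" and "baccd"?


Comparing "dcaab" and "baccd" position by position:
  Position 0: 'd' vs 'b' => differ
  Position 1: 'c' vs 'a' => differ
  Position 2: 'a' vs 'c' => differ
  Position 3: 'a' vs 'c' => differ
  Position 4: 'b' vs 'd' => differ
Total differences (Hamming distance): 5

5


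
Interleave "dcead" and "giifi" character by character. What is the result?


Interleaving "dcead" and "giifi":
  Position 0: 'd' from first, 'g' from second => "dg"
  Position 1: 'c' from first, 'i' from second => "ci"
  Position 2: 'e' from first, 'i' from second => "ei"
  Position 3: 'a' from first, 'f' from second => "af"
  Position 4: 'd' from first, 'i' from second => "di"
Result: dgcieiafdi

dgcieiafdi


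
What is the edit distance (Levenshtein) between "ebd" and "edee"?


Computing edit distance: "ebd" -> "edee"
DP table:
           e    d    e    e
      0    1    2    3    4
  e   1    0    1    2    3
  b   2    1    1    2    3
  d   3    2    1    2    3
Edit distance = dp[3][4] = 3

3


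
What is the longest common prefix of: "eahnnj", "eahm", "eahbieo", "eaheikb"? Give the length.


Words: eahnnj, eahm, eahbieo, eaheikb
  Position 0: all 'e' => match
  Position 1: all 'a' => match
  Position 2: all 'h' => match
  Position 3: ('n', 'm', 'b', 'e') => mismatch, stop
LCP = "eah" (length 3)

3


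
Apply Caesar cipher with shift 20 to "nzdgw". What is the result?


Caesar cipher: shift "nzdgw" by 20
  'n' (pos 13) + 20 = pos 7 = 'h'
  'z' (pos 25) + 20 = pos 19 = 't'
  'd' (pos 3) + 20 = pos 23 = 'x'
  'g' (pos 6) + 20 = pos 0 = 'a'
  'w' (pos 22) + 20 = pos 16 = 'q'
Result: htxaq

htxaq


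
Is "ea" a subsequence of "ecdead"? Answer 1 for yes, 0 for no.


Check if "ea" is a subsequence of "ecdead"
Greedy scan:
  Position 0 ('e'): matches sub[0] = 'e'
  Position 1 ('c'): no match needed
  Position 2 ('d'): no match needed
  Position 3 ('e'): no match needed
  Position 4 ('a'): matches sub[1] = 'a'
  Position 5 ('d'): no match needed
All 2 characters matched => is a subsequence

1


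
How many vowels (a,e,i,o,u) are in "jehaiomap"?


Input: jehaiomap
Checking each character:
  'j' at position 0: consonant
  'e' at position 1: vowel (running total: 1)
  'h' at position 2: consonant
  'a' at position 3: vowel (running total: 2)
  'i' at position 4: vowel (running total: 3)
  'o' at position 5: vowel (running total: 4)
  'm' at position 6: consonant
  'a' at position 7: vowel (running total: 5)
  'p' at position 8: consonant
Total vowels: 5

5


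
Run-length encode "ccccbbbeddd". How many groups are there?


Input: ccccbbbeddd
Scanning for consecutive runs:
  Group 1: 'c' x 4 (positions 0-3)
  Group 2: 'b' x 3 (positions 4-6)
  Group 3: 'e' x 1 (positions 7-7)
  Group 4: 'd' x 3 (positions 8-10)
Total groups: 4

4


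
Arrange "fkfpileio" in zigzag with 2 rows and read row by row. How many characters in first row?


Zigzag "fkfpileio" into 2 rows:
Placing characters:
  'f' => row 0
  'k' => row 1
  'f' => row 0
  'p' => row 1
  'i' => row 0
  'l' => row 1
  'e' => row 0
  'i' => row 1
  'o' => row 0
Rows:
  Row 0: "ffieo"
  Row 1: "kpli"
First row length: 5

5


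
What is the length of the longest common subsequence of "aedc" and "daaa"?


LCS of "aedc" and "daaa"
DP table:
           d    a    a    a
      0    0    0    0    0
  a   0    0    1    1    1
  e   0    0    1    1    1
  d   0    1    1    1    1
  c   0    1    1    1    1
LCS length = dp[4][4] = 1

1


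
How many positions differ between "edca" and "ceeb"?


Comparing "edca" and "ceeb" position by position:
  Position 0: 'e' vs 'c' => DIFFER
  Position 1: 'd' vs 'e' => DIFFER
  Position 2: 'c' vs 'e' => DIFFER
  Position 3: 'a' vs 'b' => DIFFER
Positions that differ: 4

4


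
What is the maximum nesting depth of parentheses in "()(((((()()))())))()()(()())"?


Input: "()(((((()()))())))()()(()())"
Tracking depth:
  Position 0 '(': depth becomes 1
  Position 1 ')': depth becomes 0
  Position 2 '(': depth becomes 1
  Position 3 '(': depth becomes 2
  Position 4 '(': depth becomes 3
  Position 5 '(': depth becomes 4
  Position 6 '(': depth becomes 5
  Position 7 '(': depth becomes 6
  Position 8 ')': depth becomes 5
  Position 9 '(': depth becomes 6
  Position 10 ')': depth becomes 5
  Position 11 ')': depth becomes 4
  Position 12 ')': depth becomes 3
  Position 13 '(': depth becomes 4
  Position 14 ')': depth becomes 3
  Position 15 ')': depth becomes 2
  Position 16 ')': depth becomes 1
  Position 17 ')': depth becomes 0
  Position 18 '(': depth becomes 1
  Position 19 ')': depth becomes 0
  Position 20 '(': depth becomes 1
  Position 21 ')': depth becomes 0
  Position 22 '(': depth becomes 1
  Position 23 '(': depth becomes 2
  Position 24 ')': depth becomes 1
  Position 25 '(': depth becomes 2
  Position 26 ')': depth becomes 1
  Position 27 ')': depth becomes 0
Maximum depth reached: 6

6


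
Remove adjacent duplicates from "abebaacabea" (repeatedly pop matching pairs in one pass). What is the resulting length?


Input: abebaacabea
Stack-based adjacent duplicate removal:
  Read 'a': push. Stack: a
  Read 'b': push. Stack: ab
  Read 'e': push. Stack: abe
  Read 'b': push. Stack: abeb
  Read 'a': push. Stack: abeba
  Read 'a': matches stack top 'a' => pop. Stack: abeb
  Read 'c': push. Stack: abebc
  Read 'a': push. Stack: abebca
  Read 'b': push. Stack: abebcab
  Read 'e': push. Stack: abebcabe
  Read 'a': push. Stack: abebcabea
Final stack: "abebcabea" (length 9)

9


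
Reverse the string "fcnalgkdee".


Input: fcnalgkdee
Reading characters right to left:
  Position 9: 'e'
  Position 8: 'e'
  Position 7: 'd'
  Position 6: 'k'
  Position 5: 'g'
  Position 4: 'l'
  Position 3: 'a'
  Position 2: 'n'
  Position 1: 'c'
  Position 0: 'f'
Reversed: eedkglancf

eedkglancf


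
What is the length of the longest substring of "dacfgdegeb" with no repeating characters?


Input: "dacfgdegeb"
Sliding window (track last position of each char):
  Position 0 ('d'): window [0,0] length 1 -- new best
  Position 1 ('a'): window [0,1] length 2 -- new best
  Position 2 ('c'): window [0,2] length 3 -- new best
  Position 3 ('f'): window [0,3] length 4 -- new best
  Position 4 ('g'): window [0,4] length 5 -- new best
  Position 5 ('d'): repeat (last at 0), move window start to 1
  Position 5 ('d'): window [1,5] length 5
  Position 6 ('e'): window [1,6] length 6 -- new best
  Position 7 ('g'): repeat (last at 4), move window start to 5
  Position 7 ('g'): window [5,7] length 3
  Position 8 ('e'): repeat (last at 6), move window start to 7
  Position 8 ('e'): window [7,8] length 2
  Position 9 ('b'): window [7,9] length 3
Longest substring with no repeats: "acfgde" with length 6

6


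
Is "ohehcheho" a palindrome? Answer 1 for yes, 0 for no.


Input: ohehcheho
Reversed: ohehcheho
  Compare pos 0 ('o') with pos 8 ('o'): match
  Compare pos 1 ('h') with pos 7 ('h'): match
  Compare pos 2 ('e') with pos 6 ('e'): match
  Compare pos 3 ('h') with pos 5 ('h'): match
Result: palindrome

1


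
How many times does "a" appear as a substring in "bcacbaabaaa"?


Searching for "a" in "bcacbaabaaa"
Scanning each position:
  Position 0: "b" => no
  Position 1: "c" => no
  Position 2: "a" => MATCH
  Position 3: "c" => no
  Position 4: "b" => no
  Position 5: "a" => MATCH
  Position 6: "a" => MATCH
  Position 7: "b" => no
  Position 8: "a" => MATCH
  Position 9: "a" => MATCH
  Position 10: "a" => MATCH
Total occurrences: 6

6


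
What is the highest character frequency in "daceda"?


Input: daceda
Character counts:
  'a': 2
  'c': 1
  'd': 2
  'e': 1
Maximum frequency: 2

2


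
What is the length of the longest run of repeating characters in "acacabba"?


Input: "acacabba"
Scanning for longest run:
  Position 1 ('c'): new char, reset run to 1
  Position 2 ('a'): new char, reset run to 1
  Position 3 ('c'): new char, reset run to 1
  Position 4 ('a'): new char, reset run to 1
  Position 5 ('b'): new char, reset run to 1
  Position 6 ('b'): continues run of 'b', length=2
  Position 7 ('a'): new char, reset run to 1
Longest run: 'b' with length 2

2


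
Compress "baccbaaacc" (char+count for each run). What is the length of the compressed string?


Input: baccbaaacc
Runs:
  'b' x 1 => "b1"
  'a' x 1 => "a1"
  'c' x 2 => "c2"
  'b' x 1 => "b1"
  'a' x 3 => "a3"
  'c' x 2 => "c2"
Compressed: "b1a1c2b1a3c2"
Compressed length: 12

12


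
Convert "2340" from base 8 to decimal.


Input: "2340" in base 8
Positional expansion:
  Digit '2' (value 2) x 8^3 = 1024
  Digit '3' (value 3) x 8^2 = 192
  Digit '4' (value 4) x 8^1 = 32
  Digit '0' (value 0) x 8^0 = 0
Sum = 1248

1248


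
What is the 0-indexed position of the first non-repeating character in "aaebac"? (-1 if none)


Input: aaebac
Character frequencies:
  'a': 3
  'b': 1
  'c': 1
  'e': 1
Scanning left to right for freq == 1:
  Position 0 ('a'): freq=3, skip
  Position 1 ('a'): freq=3, skip
  Position 2 ('e'): unique! => answer = 2

2


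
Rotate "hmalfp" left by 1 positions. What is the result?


Input: "hmalfp", rotate left by 1
First 1 characters: "h"
Remaining characters: "malfp"
Concatenate remaining + first: "malfp" + "h" = "malfph"

malfph


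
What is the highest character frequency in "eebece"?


Input: eebece
Character counts:
  'b': 1
  'c': 1
  'e': 4
Maximum frequency: 4

4


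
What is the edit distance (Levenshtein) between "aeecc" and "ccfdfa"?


Computing edit distance: "aeecc" -> "ccfdfa"
DP table:
           c    c    f    d    f    a
      0    1    2    3    4    5    6
  a   1    1    2    3    4    5    5
  e   2    2    2    3    4    5    6
  e   3    3    3    3    4    5    6
  c   4    3    3    4    4    5    6
  c   5    4    3    4    5    5    6
Edit distance = dp[5][6] = 6

6


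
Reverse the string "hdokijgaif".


Input: hdokijgaif
Reading characters right to left:
  Position 9: 'f'
  Position 8: 'i'
  Position 7: 'a'
  Position 6: 'g'
  Position 5: 'j'
  Position 4: 'i'
  Position 3: 'k'
  Position 2: 'o'
  Position 1: 'd'
  Position 0: 'h'
Reversed: fiagjikodh

fiagjikodh


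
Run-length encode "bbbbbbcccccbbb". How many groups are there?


Input: bbbbbbcccccbbb
Scanning for consecutive runs:
  Group 1: 'b' x 6 (positions 0-5)
  Group 2: 'c' x 5 (positions 6-10)
  Group 3: 'b' x 3 (positions 11-13)
Total groups: 3

3


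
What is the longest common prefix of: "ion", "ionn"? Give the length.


Words: ion, ionn
  Position 0: all 'i' => match
  Position 1: all 'o' => match
  Position 2: all 'n' => match
LCP = "ion" (length 3)

3


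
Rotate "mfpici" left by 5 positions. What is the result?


Input: "mfpici", rotate left by 5
First 5 characters: "mfpic"
Remaining characters: "i"
Concatenate remaining + first: "i" + "mfpic" = "imfpic"

imfpic


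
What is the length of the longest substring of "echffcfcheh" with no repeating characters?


Input: "echffcfcheh"
Sliding window (track last position of each char):
  Position 0 ('e'): window [0,0] length 1 -- new best
  Position 1 ('c'): window [0,1] length 2 -- new best
  Position 2 ('h'): window [0,2] length 3 -- new best
  Position 3 ('f'): window [0,3] length 4 -- new best
  Position 4 ('f'): repeat (last at 3), move window start to 4
  Position 4 ('f'): window [4,4] length 1
  Position 5 ('c'): window [4,5] length 2
  Position 6 ('f'): repeat (last at 4), move window start to 5
  Position 6 ('f'): window [5,6] length 2
  Position 7 ('c'): repeat (last at 5), move window start to 6
  Position 7 ('c'): window [6,7] length 2
  Position 8 ('h'): window [6,8] length 3
  Position 9 ('e'): window [6,9] length 4
  Position 10 ('h'): repeat (last at 8), move window start to 9
  Position 10 ('h'): window [9,10] length 2
Longest substring with no repeats: "echf" with length 4

4


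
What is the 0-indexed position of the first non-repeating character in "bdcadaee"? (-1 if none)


Input: bdcadaee
Character frequencies:
  'a': 2
  'b': 1
  'c': 1
  'd': 2
  'e': 2
Scanning left to right for freq == 1:
  Position 0 ('b'): unique! => answer = 0

0


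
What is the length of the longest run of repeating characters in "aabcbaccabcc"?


Input: "aabcbaccabcc"
Scanning for longest run:
  Position 1 ('a'): continues run of 'a', length=2
  Position 2 ('b'): new char, reset run to 1
  Position 3 ('c'): new char, reset run to 1
  Position 4 ('b'): new char, reset run to 1
  Position 5 ('a'): new char, reset run to 1
  Position 6 ('c'): new char, reset run to 1
  Position 7 ('c'): continues run of 'c', length=2
  Position 8 ('a'): new char, reset run to 1
  Position 9 ('b'): new char, reset run to 1
  Position 10 ('c'): new char, reset run to 1
  Position 11 ('c'): continues run of 'c', length=2
Longest run: 'a' with length 2

2


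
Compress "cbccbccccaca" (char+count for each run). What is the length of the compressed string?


Input: cbccbccccaca
Runs:
  'c' x 1 => "c1"
  'b' x 1 => "b1"
  'c' x 2 => "c2"
  'b' x 1 => "b1"
  'c' x 4 => "c4"
  'a' x 1 => "a1"
  'c' x 1 => "c1"
  'a' x 1 => "a1"
Compressed: "c1b1c2b1c4a1c1a1"
Compressed length: 16

16


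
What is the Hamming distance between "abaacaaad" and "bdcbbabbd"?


Comparing "abaacaaad" and "bdcbbabbd" position by position:
  Position 0: 'a' vs 'b' => differ
  Position 1: 'b' vs 'd' => differ
  Position 2: 'a' vs 'c' => differ
  Position 3: 'a' vs 'b' => differ
  Position 4: 'c' vs 'b' => differ
  Position 5: 'a' vs 'a' => same
  Position 6: 'a' vs 'b' => differ
  Position 7: 'a' vs 'b' => differ
  Position 8: 'd' vs 'd' => same
Total differences (Hamming distance): 7

7


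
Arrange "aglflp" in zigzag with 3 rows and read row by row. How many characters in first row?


Zigzag "aglflp" into 3 rows:
Placing characters:
  'a' => row 0
  'g' => row 1
  'l' => row 2
  'f' => row 1
  'l' => row 0
  'p' => row 1
Rows:
  Row 0: "al"
  Row 1: "gfp"
  Row 2: "l"
First row length: 2

2


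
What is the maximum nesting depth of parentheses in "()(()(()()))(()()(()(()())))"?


Input: "()(()(()()))(()()(()(()())))"
Tracking depth:
  Position 0 '(': depth becomes 1
  Position 1 ')': depth becomes 0
  Position 2 '(': depth becomes 1
  Position 3 '(': depth becomes 2
  Position 4 ')': depth becomes 1
  Position 5 '(': depth becomes 2
  Position 6 '(': depth becomes 3
  Position 7 ')': depth becomes 2
  Position 8 '(': depth becomes 3
  Position 9 ')': depth becomes 2
  Position 10 ')': depth becomes 1
  Position 11 ')': depth becomes 0
  Position 12 '(': depth becomes 1
  Position 13 '(': depth becomes 2
  Position 14 ')': depth becomes 1
  Position 15 '(': depth becomes 2
  Position 16 ')': depth becomes 1
  Position 17 '(': depth becomes 2
  Position 18 '(': depth becomes 3
  Position 19 ')': depth becomes 2
  Position 20 '(': depth becomes 3
  Position 21 '(': depth becomes 4
  Position 22 ')': depth becomes 3
  Position 23 '(': depth becomes 4
  Position 24 ')': depth becomes 3
  Position 25 ')': depth becomes 2
  Position 26 ')': depth becomes 1
  Position 27 ')': depth becomes 0
Maximum depth reached: 4

4


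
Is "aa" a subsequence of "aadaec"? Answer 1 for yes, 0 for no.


Check if "aa" is a subsequence of "aadaec"
Greedy scan:
  Position 0 ('a'): matches sub[0] = 'a'
  Position 1 ('a'): matches sub[1] = 'a'
  Position 2 ('d'): no match needed
  Position 3 ('a'): no match needed
  Position 4 ('e'): no match needed
  Position 5 ('c'): no match needed
All 2 characters matched => is a subsequence

1
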